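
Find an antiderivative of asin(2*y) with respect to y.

Use integration by parts with u = arcsin(2*y), dv = dy.
Then du = 2/sqrt(-4*y**2 + 1) dy.

y*asin(2*y) + sqrt(-4*y**2 + 1)/2 + C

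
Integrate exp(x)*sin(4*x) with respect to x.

exp(x)*sin(4*x)/17 - 4*exp(x)*cos(4*x)/17 + C

Let I denote the integral. Integrate by parts with u = sin(4*x), dv = exp(x) dx, so v = exp(x): I = exp(x)*sin(4*x) − 4·∫ exp(x)*cos(4*x) dx.
Apply parts again with u = cos(4*x), dv = exp(x) dx: ∫ exp(x)*cos(4*x) dx = exp(x)*cos(4*x) + 4·I. Substituting back brings back I: I = exp(x)*sin(4*x) - 4*exp(x)*cos(4*x) − 16·I.
Solving for I: (1 + 16)·I equals the remaining terms, so I = (1/17)·(exp(x)*sin(4*x) - 4*exp(x)*cos(4*x)).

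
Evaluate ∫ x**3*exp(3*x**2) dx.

(3*x**2 - 1)*exp(3*x**2)/18 + C

Let u = x², du = 2x dx; rewrite as (1/2)∫ u^1·exp(3u) du.
Now integrate by parts 1 time.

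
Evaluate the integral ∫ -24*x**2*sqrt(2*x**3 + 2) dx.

Let u = 2*x**3 + 2, so du = (6*x**2) dx.
Rewriting, the integral becomes -4·∫ √u du = -4·(2/3)u^(3/2).
Substituting back, u = 2*x**3 + 2.

-8*(2*x**3 + 2)**(3/2)/3 + C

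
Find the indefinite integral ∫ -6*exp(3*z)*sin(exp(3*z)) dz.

2*cos(exp(3*z)) + C

Let u = exp(3*z), so du = (3*exp(3*z)) dz.
Rewriting, the integral becomes -2·∫ sin(u) du = -2·-cos(u).
Substituting back, u = exp(3*z).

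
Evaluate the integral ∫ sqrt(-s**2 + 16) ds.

Substitute s = 4·sin(θ), so ds = 4·cos(θ) dθ and the radical becomes sqrt(-s**2 + 16) = 4·cos(θ) by the Pythagorean identity.
Integrate the resulting trig expression in θ, then back-substitute θ = asin(s/4), sin(θ) = s/4, cos(θ) = sqrt(-s**2 + 16)/4 (absorbing any constant into C).

s*sqrt(-s**2 + 16)/2 + 8*asin(s/4) + C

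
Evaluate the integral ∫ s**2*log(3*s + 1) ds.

Use integration by parts with u = log(3*s + 1), dv = s**2 ds.
Then du = 3/(3*s + 1) ds and v = s**3/3.

s**3*log(3*s + 1)/3 - s**3/9 + s**2/18 - s/27 + log(3*s + 1)/81 + C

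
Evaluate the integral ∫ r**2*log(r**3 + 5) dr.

Let u = r**3 + 5, so du = (3*r**2) dr.
The integral becomes (1/3)·∫ log(u) du; integrate by parts with u′=log(u), dv′=du.

r**3*log(r**3 + 5)/3 - r**3/3 + 5*log(r**3 + 5)/3 + C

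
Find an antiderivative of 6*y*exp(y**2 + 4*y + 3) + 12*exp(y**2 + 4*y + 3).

3*exp(y**2 + 4*y + 3) + C

Let u = y**2 + 4*y + 3, so du = (2*y + 4) dy.
Rewriting, the integral becomes 3·∫ e^u du = 3·e^u.
Substituting back, u = y**2 + 4*y + 3.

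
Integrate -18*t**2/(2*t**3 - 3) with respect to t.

-3*log(2*t**3 - 3) + C

Let u = 2*t**3 - 3, so du = (6*t**2) dt.
Rewriting, the integral becomes -3·∫ 1/u du = -3·log(u).
Substituting back, u = 2*t**3 - 3.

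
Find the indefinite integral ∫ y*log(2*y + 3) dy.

Use integration by parts with u = log(2*y + 3), dv = y dy.
Then du = 2/(2*y + 3) dy and v = y**2/2.

y**2*log(2*y + 3)/2 - y**2/4 + 3*y/4 - 9*log(2*y + 3)/8 + C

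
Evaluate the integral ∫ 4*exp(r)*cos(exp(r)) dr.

Let u = exp(r), so du = (exp(r)) dr.
Rewriting, the integral becomes 4·∫ cos(u) du = 4·sin(u).
Substituting back, u = exp(r).

4*sin(exp(r)) + C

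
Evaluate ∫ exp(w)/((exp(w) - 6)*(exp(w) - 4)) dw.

log(exp(w) - 6)/2 - log(exp(w) - 4)/2 + C

Let u = e^w, du = e^w dw.
The integral becomes ∫ du/((u-4)(u-6)); decompose into partial fractions.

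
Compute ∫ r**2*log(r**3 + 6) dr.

r**3*log(r**3 + 6)/3 - r**3/3 + 2*log(r**3 + 6) + C

Let u = r**3 + 6, so du = (3*r**2) dr.
The integral becomes (1/3)·∫ log(u) du; integrate by parts with u′=log(u), dv′=du.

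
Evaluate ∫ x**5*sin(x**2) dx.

Let u = x², du = 2x dx; rewrite as (1/2)∫ u^2·sin(1u) du.
Now integrate by parts 2 times.

-x**4*cos(x**2)/2 + x**2*sin(x**2) + cos(x**2) + C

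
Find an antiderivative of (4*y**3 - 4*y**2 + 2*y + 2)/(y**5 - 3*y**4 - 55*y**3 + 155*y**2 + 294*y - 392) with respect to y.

298*log(y - 7)/567 - 101*log(y - 4)/297 + log(y - 1)/108 + 5*log(y + 2)/81 - 79*log(y + 7)/308 + C

Factor the denominator: (y - 7)*(y - 4)*(y - 1)*(y + 2)*(y + 7).
Partial-fraction decomposition: -79/(308*(y + 7)) + 5/(81*(y + 2)) + 1/(108*(y - 1)) - 101/(297*(y - 4)) + 298/(567*(y - 7)).
Integrate each term: A/(y−a) contributes A·log|y−a|.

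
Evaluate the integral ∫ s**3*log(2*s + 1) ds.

s**4*log(2*s + 1)/4 - s**4/16 + s**3/24 - s**2/32 + s/32 - log(2*s + 1)/64 + C

Use integration by parts with u = log(2*s + 1), dv = s**3 ds.
Then du = 2/(2*s + 1) ds and v = s**4/4.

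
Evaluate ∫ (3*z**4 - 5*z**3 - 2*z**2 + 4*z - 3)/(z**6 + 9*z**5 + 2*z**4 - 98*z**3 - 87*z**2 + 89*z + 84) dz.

99*log(z - 3)/2240 + 3*log(z - 1)/320 - 77*log(z + 1)/576 + 1037*log(z + 4)/945 - 8789*log(z + 7)/8640 + 1/(144*z + 144) + C

Factor the denominator: (z - 3)*(z - 1)*(z + 1)**2*(z + 4)*(z + 7).
Partial-fraction decomposition: -8789/(8640*(z + 7)) + 1037/(945*(z + 4)) - 77/(576*(z + 1)) - 1/(144*(z + 1)**2) + 3/(320*(z - 1)) + 99/(2240*(z - 3)).
Integrate each term; A/(z−a) gives A·log|z−a|; A/(z−a)² gives −A/(z−a).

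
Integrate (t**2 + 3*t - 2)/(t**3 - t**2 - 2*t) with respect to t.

Factor the denominator: t*(t - 2)*(t + 1).
Partial-fraction decomposition: -4/(3*(t + 1)) + 4/(3*(t - 2)) + 1/t.
Integrate each term: A/(t−a) contributes A·log|t−a|.

log(t) + 4*log(t - 2)/3 - 4*log(t + 1)/3 + C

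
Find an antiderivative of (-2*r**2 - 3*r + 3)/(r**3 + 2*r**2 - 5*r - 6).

-11*log(r - 2)/15 - 2*log(r + 1)/3 - 3*log(r + 3)/5 + C

Factor the denominator: (r - 2)*(r + 1)*(r + 3).
Partial-fraction decomposition: -3/(5*(r + 3)) - 2/(3*(r + 1)) - 11/(15*(r - 2)).
Integrate each term: A/(r−a) contributes A·log|r−a|.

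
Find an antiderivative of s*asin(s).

Use integration by parts with u = arcsin(s), dv = s ds.
Then du = 1/sqrt(-s**2 + 1) ds.

s**2*asin(s)/2 + s*sqrt(-s**2 + 1)/4 - asin(s)/4 + C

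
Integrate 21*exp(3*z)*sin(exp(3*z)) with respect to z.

-7*cos(exp(3*z)) + C

Let u = exp(3*z), so du = (3*exp(3*z)) dz.
Rewriting, the integral becomes 7·∫ sin(u) du = 7·-cos(u).
Substituting back, u = exp(3*z).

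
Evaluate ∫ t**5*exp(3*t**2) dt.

Let u = t², du = 2t dt; rewrite as (1/2)∫ u^2·exp(3u) du.
Now integrate by parts 2 times.

(9*t**4 - 6*t**2 + 2)*exp(3*t**2)/54 + C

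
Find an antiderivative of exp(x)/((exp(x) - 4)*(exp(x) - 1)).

Let u = e^x, du = e^x dx.
The integral becomes ∫ du/((u-1)(u-4)); decompose into partial fractions.

log(exp(x) - 4)/3 - log(exp(x) - 1)/3 + C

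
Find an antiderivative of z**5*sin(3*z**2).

Let u = z², du = 2z dz; rewrite as (1/2)∫ u^2·sin(3u) du.
Now integrate by parts 2 times.

-z**4*cos(3*z**2)/6 + z**2*sin(3*z**2)/9 + cos(3*z**2)/27 + C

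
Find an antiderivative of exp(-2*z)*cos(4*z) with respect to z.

Let I denote the integral. Integrate by parts with u = cos(4*z), dv = exp(-2*z) dz, so v = -exp(-2*z)/2: I = -exp(-2*z)*cos(4*z)/2 − 2·∫ exp(-2*z)*sin(4*z) dz.
Apply parts again with u = sin(4*z), dv = exp(-2*z) dz: ∫ exp(-2*z)*sin(4*z) dz = -exp(-2*z)*sin(4*z)/2 + 2·I. Substituting back brings back I: I = exp(-2*z)*sin(4*z) - exp(-2*z)*cos(4*z)/2 − 4·I.
Solving for I: (1 + 4)·I equals the remaining terms, so I = (1/5)·(exp(-2*z)*sin(4*z) - exp(-2*z)*cos(4*z)/2).

exp(-2*z)*sin(4*z)/5 - exp(-2*z)*cos(4*z)/10 + C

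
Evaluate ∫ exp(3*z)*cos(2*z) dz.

2*exp(3*z)*sin(2*z)/13 + 3*exp(3*z)*cos(2*z)/13 + C

Let I denote the integral. Integrate by parts with u = cos(2*z), dv = exp(3*z) dz, so v = exp(3*z)/3: I = exp(3*z)*cos(2*z)/3 + (2/3)·∫ exp(3*z)*sin(2*z) dz.
Apply parts again with u = sin(2*z), dv = exp(3*z) dz: ∫ exp(3*z)*sin(2*z) dz = exp(3*z)*sin(2*z)/3 − (2/3)·I. Substituting back brings back I: I = 2*exp(3*z)*sin(2*z)/9 + exp(3*z)*cos(2*z)/3 − (4/9)·I.
Solving for I: (1 + 4/9)·I equals the remaining terms, so I = (9/13)·(2*exp(3*z)*sin(2*z)/9 + exp(3*z)*cos(2*z)/3).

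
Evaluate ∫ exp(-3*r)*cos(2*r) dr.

Let I denote the integral. Integrate by parts with u = cos(2*r), dv = exp(-3*r) dr, so v = -exp(-3*r)/3: I = -exp(-3*r)*cos(2*r)/3 − (2/3)·∫ exp(-3*r)*sin(2*r) dr.
Apply parts again with u = sin(2*r), dv = exp(-3*r) dr: ∫ exp(-3*r)*sin(2*r) dr = -exp(-3*r)*sin(2*r)/3 + (2/3)·I. Substituting back brings back I: I = 2*exp(-3*r)*sin(2*r)/9 - exp(-3*r)*cos(2*r)/3 − (4/9)·I.
Solving for I: (1 + 4/9)·I equals the remaining terms, so I = (9/13)·(2*exp(-3*r)*sin(2*r)/9 - exp(-3*r)*cos(2*r)/3).

2*exp(-3*r)*sin(2*r)/13 - 3*exp(-3*r)*cos(2*r)/13 + C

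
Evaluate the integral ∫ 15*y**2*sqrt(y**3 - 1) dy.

10*(y**3 - 1)**(3/2)/3 + C

Let u = y**3 - 1, so du = (3*y**2) dy.
Rewriting, the integral becomes 5·∫ √u du = 5·(2/3)u^(3/2).
Substituting back, u = y**3 - 1.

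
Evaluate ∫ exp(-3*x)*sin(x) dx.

-3*exp(-3*x)*sin(x)/10 - exp(-3*x)*cos(x)/10 + C

Let I denote the integral. Integrate by parts with u = sin(x), dv = exp(-3*x) dx, so v = -exp(-3*x)/3: I = -exp(-3*x)*sin(x)/3 + (1/3)·∫ exp(-3*x)*cos(x) dx.
Apply parts again with u = cos(x), dv = exp(-3*x) dx: ∫ exp(-3*x)*cos(x) dx = -exp(-3*x)*cos(x)/3 − (1/3)·I. Substituting back brings back I: I = -exp(-3*x)*sin(x)/3 - exp(-3*x)*cos(x)/9 − (1/9)·I.
Solving for I: (1 + 1/9)·I equals the remaining terms, so I = (9/10)·(-exp(-3*x)*sin(x)/3 - exp(-3*x)*cos(x)/9).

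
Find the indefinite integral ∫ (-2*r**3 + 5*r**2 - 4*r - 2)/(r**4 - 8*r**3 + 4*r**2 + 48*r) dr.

-log(r)/24 - 139*log(r - 6)/48 + 11*log(r - 4)/8 - 7*log(r + 2)/16 + C

Factor the denominator: r*(r - 6)*(r - 4)*(r + 2).
Partial-fraction decomposition: -7/(16*(r + 2)) + 11/(8*(r - 4)) - 139/(48*(r - 6)) - 1/(24*r).
Integrate each term: A/(r−a) contributes A·log|r−a|.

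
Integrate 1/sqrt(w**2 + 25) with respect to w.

log(w + sqrt(w**2 + 25)) + C

Substitute w = 5·tan(θ), so dw = 5·sec(θ)^2 dθ and the radical becomes sqrt(w**2 + 25) = 5·sec(θ) by the Pythagorean identity.
Integrate the resulting trig expression in θ, then back-substitute tan(θ) = w/5, sec(θ) = sqrt(w**2 + 25)/5 (absorbing any constant into C).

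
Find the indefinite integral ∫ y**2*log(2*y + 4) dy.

y**3*log(2*y + 4)/3 - y**3/9 + y**2/3 - 4*y/3 + 8*log(y + 2)/3 + C

Use integration by parts with u = log(2*y + 4), dv = y**2 dy.
Then du = 2/(2*y + 4) dy and v = y**3/3.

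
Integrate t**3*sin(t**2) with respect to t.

Let u = t², du = 2t dt; rewrite as (1/2)∫ u^1·sin(1u) du.
Now integrate by parts 1 time.

-t**2*cos(t**2)/2 + sin(t**2)/2 + C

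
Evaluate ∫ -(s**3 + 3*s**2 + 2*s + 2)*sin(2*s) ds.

Use integration by parts with u = s**3 + 3*s**2 + 2*s + 2, dv = -sin(2*s) ds, so v = cos(2*s)/2.
Apply parts 3 times (tabular method): alternate signs, differentiate u down to 0, integrate dv up.

s**3*cos(2*s)/2 - 3*s**2*sin(2*s)/4 + 3*s**2*cos(2*s)/2 - 3*s*sin(2*s)/2 + s*cos(2*s)/4 - sin(2*s)/8 + cos(2*s)/4 + C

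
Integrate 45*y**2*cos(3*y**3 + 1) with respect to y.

5*sin(3*y**3 + 1) + C

Let u = 3*y**3 + 1, so du = (9*y**2) dy.
Rewriting, the integral becomes 5·∫ cos(u) du = 5·sin(u).
Substituting back, u = 3*y**3 + 1.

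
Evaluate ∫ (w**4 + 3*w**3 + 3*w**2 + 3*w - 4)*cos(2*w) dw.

w**4*sin(2*w)/2 + 3*w**3*sin(2*w)/2 + w**3*cos(2*w) + 9*w**2*cos(2*w)/4 - 3*w*sin(2*w)/4 - 2*sin(2*w) - 3*cos(2*w)/8 + C

Use integration by parts with u = w**4 + 3*w**3 + 3*w**2 + 3*w - 4, dv = cos(2*w) dw, so v = sin(2*w)/2.
Apply parts 4 times (tabular method): alternate signs, differentiate u down to 0, integrate dv up.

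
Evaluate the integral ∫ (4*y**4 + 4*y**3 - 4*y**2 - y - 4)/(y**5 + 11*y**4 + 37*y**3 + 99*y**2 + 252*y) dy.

-log(y)/63 - 176*log(y + 4)/75 + 8039*log(y + 7)/1218 - 3101*log(y**2 + 9)/26100 - 4619*atan(y/3)/4350 + C

Factor the denominator: y*(y + 4)*(y + 7)*(y**2 + 9).
Partial-fraction decomposition: -(3101*y + 41571)/(13050*(y**2 + 9)) + 8039/(1218*(y + 7)) - 176/(75*(y + 4)) - 1/(63*y).
Integrate each term; A/(y−a) gives A·log|y−a|; the (By+D)/(y²+p²) term gives a log and an atan.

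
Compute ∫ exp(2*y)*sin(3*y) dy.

Let I denote the integral. Integrate by parts with u = sin(3*y), dv = exp(2*y) dy, so v = exp(2*y)/2: I = exp(2*y)*sin(3*y)/2 − (3/2)·∫ exp(2*y)*cos(3*y) dy.
Apply parts again with u = cos(3*y), dv = exp(2*y) dy: ∫ exp(2*y)*cos(3*y) dy = exp(2*y)*cos(3*y)/2 + (3/2)·I. Substituting back brings back I: I = exp(2*y)*sin(3*y)/2 - 3*exp(2*y)*cos(3*y)/4 − (9/4)·I.
Solving for I: (1 + 9/4)·I equals the remaining terms, so I = (4/13)·(exp(2*y)*sin(3*y)/2 - 3*exp(2*y)*cos(3*y)/4).

2*exp(2*y)*sin(3*y)/13 - 3*exp(2*y)*cos(3*y)/13 + C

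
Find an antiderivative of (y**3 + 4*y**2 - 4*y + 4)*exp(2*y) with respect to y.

Use integration by parts with u = y**3 + 4*y**2 - 4*y + 4, dv = exp(2*y) dy, so v = exp(2*y)/2.
Apply parts 3 times (tabular method): alternate signs, differentiate u down to 0, integrate dv up.

(4*y**3 + 10*y**2 - 26*y + 29)*exp(2*y)/8 + C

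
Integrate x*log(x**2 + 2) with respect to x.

Let u = x**2 + 2, so du = (2*x) dx.
The integral becomes (1/2)·∫ log(u) du; integrate by parts with u′=log(u), dv′=du.

x**2*log(x**2 + 2)/2 - x**2/2 + log(x**2 + 2) + C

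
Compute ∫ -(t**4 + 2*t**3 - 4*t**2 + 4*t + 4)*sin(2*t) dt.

Use integration by parts with u = t**4 + 2*t**3 - 4*t**2 + 4*t + 4, dv = -sin(2*t) dt, so v = cos(2*t)/2.
Apply parts 4 times (tabular method): alternate signs, differentiate u down to 0, integrate dv up.

t**4*cos(2*t)/2 - t**3*sin(2*t) + t**3*cos(2*t) - 3*t**2*sin(2*t)/2 - 7*t**2*cos(2*t)/2 + 7*t*sin(2*t)/2 + t*cos(2*t)/2 - sin(2*t)/4 + 15*cos(2*t)/4 + C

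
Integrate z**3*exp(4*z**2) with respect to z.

(4*z**2 - 1)*exp(4*z**2)/32 + C

Let u = z², du = 2z dz; rewrite as (1/2)∫ u^1·exp(4u) du.
Now integrate by parts 1 time.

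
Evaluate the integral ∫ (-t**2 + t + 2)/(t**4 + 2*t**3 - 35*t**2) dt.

Factor the denominator: t**2*(t - 5)*(t + 7).
Partial-fraction decomposition: 9/(98*(t + 7)) - 3/(50*(t - 5)) - 39/(1225*t) - 2/(35*t**2).
Integrate each term; A/(t−a) gives A·log|t−a|; A/(t−a)² gives −A/(t−a).

-39*log(t)/1225 - 3*log(t - 5)/50 + 9*log(t + 7)/98 + 2/(35*t) + C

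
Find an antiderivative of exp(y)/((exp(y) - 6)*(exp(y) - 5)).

Let u = e^y, du = e^y dy.
The integral becomes ∫ du/((u-5)(u-6)); decompose into partial fractions.

log(exp(y) - 6) - log(exp(y) - 5) + C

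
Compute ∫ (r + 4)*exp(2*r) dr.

Use integration by parts with u = r + 4, dv = exp(2*r) dr, so v = exp(2*r)/2.
Apply parts 1 times (tabular method): alternate signs, differentiate u down to 0, integrate dv up.

(2*r + 7)*exp(2*r)/4 + C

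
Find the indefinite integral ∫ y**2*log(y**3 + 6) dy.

y**3*log(y**3 + 6)/3 - y**3/3 + 2*log(y**3 + 6) + C

Let u = y**3 + 6, so du = (3*y**2) dy.
The integral becomes (1/3)·∫ log(u) du; integrate by parts with u′=log(u), dv′=du.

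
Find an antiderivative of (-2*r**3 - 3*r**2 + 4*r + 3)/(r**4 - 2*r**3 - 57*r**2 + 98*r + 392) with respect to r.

Factor the denominator: (r - 7)*(r - 4)*(r + 2)*(r + 7).
Partial-fraction decomposition: -257/(385*(r + 7)) - 1/(270*(r + 2)) + 157/(198*(r - 4)) - 401/(189*(r - 7)).
Integrate each term: A/(r−a) contributes A·log|r−a|.

-401*log(r - 7)/189 + 157*log(r - 4)/198 - log(r + 2)/270 - 257*log(r + 7)/385 + C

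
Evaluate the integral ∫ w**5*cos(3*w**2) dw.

w**4*sin(3*w**2)/6 + w**2*cos(3*w**2)/9 - sin(3*w**2)/27 + C

Let u = w², du = 2w dw; rewrite as (1/2)∫ u^2·cos(3u) du.
Now integrate by parts 2 times.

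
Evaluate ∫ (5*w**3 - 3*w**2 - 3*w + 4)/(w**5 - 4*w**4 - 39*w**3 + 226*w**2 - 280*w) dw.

Factor the denominator: w*(w - 5)*(w - 4)*(w - 2)*(w + 7).
Partial-fraction decomposition: -167/(756*(w + 7)) + 13/(54*(w - 2)) - 3/(w - 4) + 539/(180*(w - 5)) - 1/(70*w).
Integrate each term: A/(w−a) contributes A·log|w−a|.

-log(w)/70 + 539*log(w - 5)/180 - 3*log(w - 4) + 13*log(w - 2)/54 - 167*log(w + 7)/756 + C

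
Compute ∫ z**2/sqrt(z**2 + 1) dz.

Substitute z = tan(θ), so dz = sec(θ)^2 dθ and the radical becomes sqrt(z**2 + 1) = sec(θ) by the Pythagorean identity.
Integrate the resulting trig expression in θ, then back-substitute tan(θ) = z, sec(θ) = sqrt(z**2 + 1) (absorbing any constant into C).

z*sqrt(z**2 + 1)/2 - log(z + sqrt(z**2 + 1))/2 + C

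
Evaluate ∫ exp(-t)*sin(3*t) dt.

Let I denote the integral. Integrate by parts with u = sin(3*t), dv = exp(-t) dt, so v = -exp(-t): I = -exp(-t)*sin(3*t) + 3·∫ exp(-t)*cos(3*t) dt.
Apply parts again with u = cos(3*t), dv = exp(-t) dt: ∫ exp(-t)*cos(3*t) dt = -exp(-t)*cos(3*t) − 3·I. Substituting back brings back I: I = -exp(-t)*sin(3*t) - 3*exp(-t)*cos(3*t) − 9·I.
Solving for I: (1 + 9)·I equals the remaining terms, so I = (1/10)·(-exp(-t)*sin(3*t) - 3*exp(-t)*cos(3*t)).

-exp(-t)*sin(3*t)/10 - 3*exp(-t)*cos(3*t)/10 + C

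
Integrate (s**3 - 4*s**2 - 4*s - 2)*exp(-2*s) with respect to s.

Use integration by parts with u = s**3 - 4*s**2 - 4*s - 2, dv = exp(-2*s) ds, so v = -exp(-2*s)/2.
Apply parts 3 times (tabular method): alternate signs, differentiate u down to 0, integrate dv up.

(-4*s**3 + 10*s**2 + 26*s + 21)*exp(-2*s)/8 + C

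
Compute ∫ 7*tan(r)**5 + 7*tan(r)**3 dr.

Let u = tan(r), so du = (tan(r)**2 + 1) dr.
Rewriting, the integral becomes 7·∫ u^3 du = 7·u^4/4.
Substituting back, u = tan(r).

7*tan(r)**4/4 + C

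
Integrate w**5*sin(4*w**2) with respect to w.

Let u = w², du = 2w dw; rewrite as (1/2)∫ u^2·sin(4u) du.
Now integrate by parts 2 times.

-w**4*cos(4*w**2)/8 + w**2*sin(4*w**2)/16 + cos(4*w**2)/64 + C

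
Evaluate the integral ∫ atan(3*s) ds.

s*atan(3*s) - log(9*s**2 + 1)/6 + C

Use integration by parts with u = arctan(3*s), dv = ds.
Then du = 3/(9*s**2 + 1) ds.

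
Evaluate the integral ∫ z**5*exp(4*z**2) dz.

(8*z**4 - 4*z**2 + 1)*exp(4*z**2)/64 + C

Let u = z², du = 2z dz; rewrite as (1/2)∫ u^2·exp(4u) du.
Now integrate by parts 2 times.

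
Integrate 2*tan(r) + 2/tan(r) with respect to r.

Let u = tan(r), so du = (tan(r)**2 + 1) dr.
Rewriting, the integral becomes 2·∫ 1/u du = 2·log(u).
Substituting back, u = tan(r).

2*log(tan(r)) + C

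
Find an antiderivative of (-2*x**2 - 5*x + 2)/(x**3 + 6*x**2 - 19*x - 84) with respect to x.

Factor the denominator: (x - 4)*(x + 3)*(x + 7).
Partial-fraction decomposition: -61/(44*(x + 7)) + 1/(28*(x + 3)) - 50/(77*(x - 4)).
Integrate each term: A/(x−a) contributes A·log|x−a|.

-50*log(x - 4)/77 + log(x + 3)/28 - 61*log(x + 7)/44 + C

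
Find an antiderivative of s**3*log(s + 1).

s**4*log(s + 1)/4 - s**4/16 + s**3/12 - s**2/8 + s/4 - log(s + 1)/4 + C

Use integration by parts with u = log(s + 1), dv = s**3 ds.
Then du = 1/(s + 1) ds and v = s**4/4.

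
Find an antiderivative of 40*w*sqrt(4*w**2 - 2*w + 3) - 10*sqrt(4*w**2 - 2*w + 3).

10*(4*w**2 - 2*w + 3)**(3/2)/3 + C

Let u = 4*w**2 - 2*w + 3, so du = (8*w - 2) dw.
Rewriting, the integral becomes 5·∫ √u du = 5·(2/3)u^(3/2).
Substituting back, u = 4*w**2 - 2*w + 3.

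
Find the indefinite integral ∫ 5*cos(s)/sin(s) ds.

Let u = sin(s), so du = (cos(s)) ds.
Rewriting, the integral becomes 5·∫ 1/u du = 5·log(u).
Substituting back, u = sin(s).

5*log(sin(s)) + C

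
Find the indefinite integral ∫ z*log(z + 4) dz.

Use integration by parts with u = log(z + 4), dv = z dz.
Then du = 1/(z + 4) dz and v = z**2/2.

z**2*log(z + 4)/2 - z**2/4 + 2*z - 8*log(z + 4) + C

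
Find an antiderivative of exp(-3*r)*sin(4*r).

-3*exp(-3*r)*sin(4*r)/25 - 4*exp(-3*r)*cos(4*r)/25 + C

Let I denote the integral. Integrate by parts with u = sin(4*r), dv = exp(-3*r) dr, so v = -exp(-3*r)/3: I = -exp(-3*r)*sin(4*r)/3 + (4/3)·∫ exp(-3*r)*cos(4*r) dr.
Apply parts again with u = cos(4*r), dv = exp(-3*r) dr: ∫ exp(-3*r)*cos(4*r) dr = -exp(-3*r)*cos(4*r)/3 − (4/3)·I. Substituting back brings back I: I = -exp(-3*r)*sin(4*r)/3 - 4*exp(-3*r)*cos(4*r)/9 − (16/9)·I.
Solving for I: (1 + 16/9)·I equals the remaining terms, so I = (9/25)·(-exp(-3*r)*sin(4*r)/3 - 4*exp(-3*r)*cos(4*r)/9).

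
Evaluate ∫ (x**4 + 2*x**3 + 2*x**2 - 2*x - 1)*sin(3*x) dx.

Use integration by parts with u = x**4 + 2*x**3 + 2*x**2 - 2*x - 1, dv = sin(3*x) dx, so v = -cos(3*x)/3.
Apply parts 4 times (tabular method): alternate signs, differentiate u down to 0, integrate dv up.

-x**4*cos(3*x)/3 + 4*x**3*sin(3*x)/9 - 2*x**3*cos(3*x)/3 + 2*x**2*sin(3*x)/3 - 2*x**2*cos(3*x)/9 + 4*x*sin(3*x)/27 + 10*x*cos(3*x)/9 - 10*sin(3*x)/27 + 31*cos(3*x)/81 + C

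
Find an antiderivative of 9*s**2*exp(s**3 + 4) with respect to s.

3*exp(s**3 + 4) + C

Let u = s**3 + 4, so du = (3*s**2) ds.
Rewriting, the integral becomes 3·∫ e^u du = 3·e^u.
Substituting back, u = s**3 + 4.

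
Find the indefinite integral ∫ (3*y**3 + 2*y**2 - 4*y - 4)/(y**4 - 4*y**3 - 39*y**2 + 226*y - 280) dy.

Factor the denominator: (y - 5)*(y - 4)*(y - 2)*(y + 7).
Partial-fraction decomposition: 907/(1188*(y + 7)) + 10/(27*(y - 2)) - 102/(11*(y - 4)) + 401/(36*(y - 5)).
Integrate each term: A/(y−a) contributes A·log|y−a|.

401*log(y - 5)/36 - 102*log(y - 4)/11 + 10*log(y - 2)/27 + 907*log(y + 7)/1188 + C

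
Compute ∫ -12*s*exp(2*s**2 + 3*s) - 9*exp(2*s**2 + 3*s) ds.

Let u = 2*s**2 + 3*s, so du = (4*s + 3) ds.
Rewriting, the integral becomes -3·∫ e^u du = -3·e^u.
Substituting back, u = 2*s**2 + 3*s.

-3*exp(2*s**2 + 3*s) + C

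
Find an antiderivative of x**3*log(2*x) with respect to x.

Use integration by parts with u = log(2*x), dv = x**3 dx.
Then du = 1/x dx and v = x**4/4.

x**4*(log(x) + log(2))/4 - x**4/16 + C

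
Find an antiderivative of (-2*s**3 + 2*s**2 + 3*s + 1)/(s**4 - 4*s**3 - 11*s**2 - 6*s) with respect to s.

-log(s)/6 - 341*log(s - 6)/294 - 33*log(s + 1)/49 - 2/(7*s + 7) + C

Factor the denominator: s*(s - 6)*(s + 1)**2.
Partial-fraction decomposition: -33/(49*(s + 1)) + 2/(7*(s + 1)**2) - 341/(294*(s - 6)) - 1/(6*s).
Integrate each term; A/(s−a) gives A·log|s−a|; A/(s−a)² gives −A/(s−a).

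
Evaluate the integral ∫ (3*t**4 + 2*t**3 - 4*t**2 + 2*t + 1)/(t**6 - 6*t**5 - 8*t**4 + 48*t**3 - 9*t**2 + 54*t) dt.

Factor the denominator: t*(t - 6)*(t - 3)*(t + 3)*(t**2 + 1).
Partial-fraction decomposition: -4*(6*t - 1)/(185*(t**2 + 1)) - 37/(405*(t + 3)) - 67/(135*(t - 3)) + 4189/(5994*(t - 6)) + 1/(54*t).
Integrate each term; A/(t−a) gives A·log|t−a|; the (Bt+D)/(t²+p²) term gives a log and an atan.

log(t)/54 + 4189*log(t - 6)/5994 - 67*log(t - 3)/135 - 37*log(t + 3)/405 - 12*log(t**2 + 1)/185 + 4*atan(t)/185 + C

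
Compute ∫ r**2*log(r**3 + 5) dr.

Let u = r**3 + 5, so du = (3*r**2) dr.
The integral becomes (1/3)·∫ log(u) du; integrate by parts with u′=log(u), dv′=du.

r**3*log(r**3 + 5)/3 - r**3/3 + 5*log(r**3 + 5)/3 + C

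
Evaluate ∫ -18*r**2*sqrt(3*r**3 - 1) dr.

-4*(3*r**3 - 1)**(3/2)/3 + C

Let u = 3*r**3 - 1, so du = (9*r**2) dr.
Rewriting, the integral becomes -2·∫ √u du = -2·(2/3)u^(3/2).
Substituting back, u = 3*r**3 - 1.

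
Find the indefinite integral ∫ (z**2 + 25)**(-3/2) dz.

Substitute z = 5·tan(θ), so dz = 5·sec(θ)^2 dθ and the radical becomes sqrt(z**2 + 25) = 5·sec(θ) by the Pythagorean identity.
Integrate the resulting trig expression in θ, then back-substitute tan(θ) = z/5, sec(θ) = sqrt(z**2 + 25)/5 (absorbing any constant into C).

z/(25*sqrt(z**2 + 25)) + C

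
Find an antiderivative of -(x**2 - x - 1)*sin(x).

Use integration by parts with u = x**2 - x - 1, dv = -sin(x) dx, so v = cos(x).
Apply parts 2 times (tabular method): alternate signs, differentiate u down to 0, integrate dv up.

x**2*cos(x) - 2*x*sin(x) - x*cos(x) + sin(x) - 3*cos(x) + C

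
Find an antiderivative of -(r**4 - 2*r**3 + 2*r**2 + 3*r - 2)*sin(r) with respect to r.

r**4*cos(r) - 4*r**3*sin(r) - 2*r**3*cos(r) + 6*r**2*sin(r) - 10*r**2*cos(r) + 20*r*sin(r) + 15*r*cos(r) - 15*sin(r) + 18*cos(r) + C

Use integration by parts with u = r**4 - 2*r**3 + 2*r**2 + 3*r - 2, dv = -sin(r) dr, so v = cos(r).
Apply parts 4 times (tabular method): alternate signs, differentiate u down to 0, integrate dv up.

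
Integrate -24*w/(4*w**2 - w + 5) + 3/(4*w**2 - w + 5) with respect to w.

Let u = 4*w**2 - w + 5, so du = (8*w - 1) dw.
Rewriting, the integral becomes -3·∫ 1/u du = -3·log(u).
Substituting back, u = 4*w**2 - w + 5.

-3*log(4*w**2 - w + 5) + C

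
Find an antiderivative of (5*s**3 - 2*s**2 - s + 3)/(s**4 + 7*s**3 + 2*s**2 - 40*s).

Factor the denominator: s*(s - 2)*(s + 4)*(s + 5).
Partial-fraction decomposition: 667/(35*(s + 5)) - 115/(8*(s + 4)) + 11/(28*(s - 2)) - 3/(40*s).
Integrate each term: A/(s−a) contributes A·log|s−a|.

-3*log(s)/40 + 11*log(s - 2)/28 - 115*log(s + 4)/8 + 667*log(s + 5)/35 + C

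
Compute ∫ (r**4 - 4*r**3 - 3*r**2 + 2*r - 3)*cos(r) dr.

r**4*sin(r) - 4*r**3*sin(r) + 4*r**3*cos(r) - 15*r**2*sin(r) - 12*r**2*cos(r) + 26*r*sin(r) - 30*r*cos(r) + 27*sin(r) + 26*cos(r) + C

Use integration by parts with u = r**4 - 4*r**3 - 3*r**2 + 2*r - 3, dv = cos(r) dr, so v = sin(r).
Apply parts 4 times (tabular method): alternate signs, differentiate u down to 0, integrate dv up.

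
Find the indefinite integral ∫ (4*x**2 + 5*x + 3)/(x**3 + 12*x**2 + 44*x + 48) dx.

Factor the denominator: (x + 2)*(x + 4)*(x + 6).
Partial-fraction decomposition: 117/(8*(x + 6)) - 47/(4*(x + 4)) + 9/(8*(x + 2)).
Integrate each term: A/(x−a) contributes A·log|x−a|.

9*log(x + 2)/8 - 47*log(x + 4)/4 + 117*log(x + 6)/8 + C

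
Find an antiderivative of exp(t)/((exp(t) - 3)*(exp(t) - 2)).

log(exp(t) - 3) - log(exp(t) - 2) + C

Let u = e^t, du = e^t dt.
The integral becomes ∫ du/((u-2)(u-3)); decompose into partial fractions.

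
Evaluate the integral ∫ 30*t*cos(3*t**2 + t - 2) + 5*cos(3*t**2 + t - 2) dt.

5*sin(3*t**2 + t - 2) + C

Let u = 3*t**2 + t - 2, so du = (6*t + 1) dt.
Rewriting, the integral becomes 5·∫ cos(u) du = 5·sin(u).
Substituting back, u = 3*t**2 + t - 2.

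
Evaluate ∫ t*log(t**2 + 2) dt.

Let u = t**2 + 2, so du = (2*t) dt.
The integral becomes (1/2)·∫ log(u) du; integrate by parts with u′=log(u), dv′=du.

t**2*log(t**2 + 2)/2 - t**2/2 + log(t**2 + 2) + C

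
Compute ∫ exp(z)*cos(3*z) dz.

3*exp(z)*sin(3*z)/10 + exp(z)*cos(3*z)/10 + C

Let I denote the integral. Integrate by parts with u = cos(3*z), dv = exp(z) dz, so v = exp(z): I = exp(z)*cos(3*z) + 3·∫ exp(z)*sin(3*z) dz.
Apply parts again with u = sin(3*z), dv = exp(z) dz: ∫ exp(z)*sin(3*z) dz = exp(z)*sin(3*z) − 3·I. Substituting back brings back I: I = 3*exp(z)*sin(3*z) + exp(z)*cos(3*z) − 9·I.
Solving for I: (1 + 9)·I equals the remaining terms, so I = (1/10)·(3*exp(z)*sin(3*z) + exp(z)*cos(3*z)).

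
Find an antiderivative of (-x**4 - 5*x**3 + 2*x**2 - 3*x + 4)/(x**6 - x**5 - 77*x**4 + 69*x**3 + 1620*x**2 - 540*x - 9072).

Factor the denominator: (x - 6)**2*(x - 3)*(x + 3)*(x + 4)*(x + 7).
Partial-fraction decomposition: 563/(20280*(x + 7)) + 4/(75*(x + 4)) - 85/(1944*(x + 3)) - 29/(540*(x - 3)) + 16769/(1026675*(x - 6)) - 1159/(1755*(x - 6)**2).
Integrate each term; A/(x−a) gives A·log|x−a|; A/(x−a)² gives −A/(x−a).

16769*log(x - 6)/1026675 - 29*log(x - 3)/540 - 85*log(x + 3)/1944 + 4*log(x + 4)/75 + 563*log(x + 7)/20280 + 1159/(1755*x - 10530) + C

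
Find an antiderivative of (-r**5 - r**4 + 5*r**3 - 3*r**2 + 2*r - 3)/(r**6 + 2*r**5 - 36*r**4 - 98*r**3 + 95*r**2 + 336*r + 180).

-899*log(r - 6)/2156 + 19*log(r - 2)/1260 + 2147*log(r + 1)/14112 - log(r + 3)/40 - 1787*log(r + 5)/2464 + 13/(168*r + 168) + C

Factor the denominator: (r - 6)*(r - 2)*(r + 1)**2*(r + 3)*(r + 5).
Partial-fraction decomposition: -1787/(2464*(r + 5)) - 1/(40*(r + 3)) + 2147/(14112*(r + 1)) - 13/(168*(r + 1)**2) + 19/(1260*(r - 2)) - 899/(2156*(r - 6)).
Integrate each term; A/(r−a) gives A·log|r−a|; A/(r−a)² gives −A/(r−a).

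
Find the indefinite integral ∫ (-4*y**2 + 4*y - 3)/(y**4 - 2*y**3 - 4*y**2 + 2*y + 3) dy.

Factor the denominator: (y - 3)*(y - 1)*(y + 1)**2.
Partial-fraction decomposition: 15/(32*(y + 1)) - 11/(8*(y + 1)**2) + 3/(8*(y - 1)) - 27/(32*(y - 3)).
Integrate each term; A/(y−a) gives A·log|y−a|; A/(y−a)² gives −A/(y−a).

-27*log(y - 3)/32 + 3*log(y - 1)/8 + 15*log(y + 1)/32 + 11/(8*y + 8) + C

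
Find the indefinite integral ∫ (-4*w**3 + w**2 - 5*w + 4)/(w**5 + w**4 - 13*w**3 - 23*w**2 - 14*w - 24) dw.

-128*log(w - 4)/357 - 5*log(w + 2)/3 + 68*log(w + 3)/35 + 7*log(w**2 + 1)/170 - 6*atan(w)/85 + C

Factor the denominator: (w - 4)*(w + 2)*(w + 3)*(w**2 + 1).
Partial-fraction decomposition: (7*w - 6)/(85*(w**2 + 1)) + 68/(35*(w + 3)) - 5/(3*(w + 2)) - 128/(357*(w - 4)).
Integrate each term; A/(w−a) gives A·log|w−a|; the (Bw+D)/(w²+p²) term gives a log and an atan.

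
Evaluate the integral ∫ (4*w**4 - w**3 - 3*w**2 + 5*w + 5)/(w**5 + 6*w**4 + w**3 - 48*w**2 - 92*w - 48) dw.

Factor the denominator: (w - 3)*(w + 1)*(w + 2)**2*(w + 4).
Partial-fraction decomposition: 1025/(84*(w + 4)) - 169/(20*(w + 2)) + 11/(2*(w + 2)**2) - 1/(6*(w + 1)) + 29/(70*(w - 3)).
Integrate each term; A/(w−a) gives A·log|w−a|; A/(w−a)² gives −A/(w−a).

29*log(w - 3)/70 - log(w + 1)/6 - 169*log(w + 2)/20 + 1025*log(w + 4)/84 - 11/(2*w + 4) + C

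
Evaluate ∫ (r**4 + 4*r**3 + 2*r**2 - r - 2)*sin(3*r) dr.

-r**4*cos(3*r)/3 + 4*r**3*sin(3*r)/9 - 4*r**3*cos(3*r)/3 + 4*r**2*sin(3*r)/3 - 2*r**2*cos(3*r)/9 + 4*r*sin(3*r)/27 + 11*r*cos(3*r)/9 - 11*sin(3*r)/27 + 58*cos(3*r)/81 + C

Use integration by parts with u = r**4 + 4*r**3 + 2*r**2 - r - 2, dv = sin(3*r) dr, so v = -cos(3*r)/3.
Apply parts 4 times (tabular method): alternate signs, differentiate u down to 0, integrate dv up.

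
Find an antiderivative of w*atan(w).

w**2*atan(w)/2 - w/2 + atan(w)/2 + C

Use integration by parts with u = arctan(w), dv = w dw.
Then du = 1/(w**2 + 1) dw.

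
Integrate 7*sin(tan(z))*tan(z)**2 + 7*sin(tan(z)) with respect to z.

Let u = tan(z), so du = (tan(z)**2 + 1) dz.
Rewriting, the integral becomes 7·∫ sin(u) du = 7·-cos(u).
Substituting back, u = tan(z).

-7*cos(tan(z)) + C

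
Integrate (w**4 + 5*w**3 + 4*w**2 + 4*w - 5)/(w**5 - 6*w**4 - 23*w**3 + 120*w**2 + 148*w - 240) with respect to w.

2539*log(w - 6)/400 - 65*log(w - 5)/12 + 3*log(w - 1)/100 + log(w + 2)/16 - 7*log(w + 4)/300 + C

Factor the denominator: (w - 6)*(w - 5)*(w - 1)*(w + 2)*(w + 4).
Partial-fraction decomposition: -7/(300*(w + 4)) + 1/(16*(w + 2)) + 3/(100*(w - 1)) - 65/(12*(w - 5)) + 2539/(400*(w - 6)).
Integrate each term: A/(w−a) contributes A·log|w−a|.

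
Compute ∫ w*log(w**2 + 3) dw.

w**2*log(w**2 + 3)/2 - w**2/2 + 3*log(w**2 + 3)/2 + C

Let u = w**2 + 3, so du = (2*w) dw.
The integral becomes (1/2)·∫ log(u) du; integrate by parts with u′=log(u), dv′=du.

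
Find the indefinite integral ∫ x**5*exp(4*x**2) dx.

Let u = x², du = 2x dx; rewrite as (1/2)∫ u^2·exp(4u) du.
Now integrate by parts 2 times.

(8*x**4 - 4*x**2 + 1)*exp(4*x**2)/64 + C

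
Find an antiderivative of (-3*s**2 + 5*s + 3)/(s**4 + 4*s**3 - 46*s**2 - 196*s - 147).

-109*log(s - 7)/1120 + 5*log(s + 1)/96 - 39*log(s + 3)/80 + 179*log(s + 7)/336 + C

Factor the denominator: (s - 7)*(s + 1)*(s + 3)*(s + 7).
Partial-fraction decomposition: 179/(336*(s + 7)) - 39/(80*(s + 3)) + 5/(96*(s + 1)) - 109/(1120*(s - 7)).
Integrate each term: A/(s−a) contributes A·log|s−a|.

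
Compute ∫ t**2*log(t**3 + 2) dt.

Let u = t**3 + 2, so du = (3*t**2) dt.
The integral becomes (1/3)·∫ log(u) du; integrate by parts with u′=log(u), dv′=du.

t**3*log(t**3 + 2)/3 - t**3/3 + 2*log(t**3 + 2)/3 + C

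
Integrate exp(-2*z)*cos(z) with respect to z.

exp(-2*z)*sin(z)/5 - 2*exp(-2*z)*cos(z)/5 + C

Let I denote the integral. Integrate by parts with u = cos(z), dv = exp(-2*z) dz, so v = -exp(-2*z)/2: I = -exp(-2*z)*cos(z)/2 − (1/2)·∫ exp(-2*z)*sin(z) dz.
Apply parts again with u = sin(z), dv = exp(-2*z) dz: ∫ exp(-2*z)*sin(z) dz = -exp(-2*z)*sin(z)/2 + (1/2)·I. Substituting back brings back I: I = exp(-2*z)*sin(z)/4 - exp(-2*z)*cos(z)/2 − (1/4)·I.
Solving for I: (1 + 1/4)·I equals the remaining terms, so I = (4/5)·(exp(-2*z)*sin(z)/4 - exp(-2*z)*cos(z)/2).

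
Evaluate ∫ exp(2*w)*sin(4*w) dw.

Let I denote the integral. Integrate by parts with u = sin(4*w), dv = exp(2*w) dw, so v = exp(2*w)/2: I = exp(2*w)*sin(4*w)/2 − 2·∫ exp(2*w)*cos(4*w) dw.
Apply parts again with u = cos(4*w), dv = exp(2*w) dw: ∫ exp(2*w)*cos(4*w) dw = exp(2*w)*cos(4*w)/2 + 2·I. Substituting back brings back I: I = exp(2*w)*sin(4*w)/2 - exp(2*w)*cos(4*w) − 4·I.
Solving for I: (1 + 4)·I equals the remaining terms, so I = (1/5)·(exp(2*w)*sin(4*w)/2 - exp(2*w)*cos(4*w)).

exp(2*w)*sin(4*w)/10 - exp(2*w)*cos(4*w)/5 + C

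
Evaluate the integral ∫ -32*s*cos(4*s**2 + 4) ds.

-4*sin(4*s**2 + 4) + C

Let u = 4*s**2 + 4, so du = (8*s) ds.
Rewriting, the integral becomes -4·∫ cos(u) du = -4·sin(u).
Substituting back, u = 4*s**2 + 4.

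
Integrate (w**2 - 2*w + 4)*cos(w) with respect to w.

Use integration by parts with u = w**2 - 2*w + 4, dv = cos(w) dw, so v = sin(w).
Apply parts 2 times (tabular method): alternate signs, differentiate u down to 0, integrate dv up.

w**2*sin(w) - 2*w*sin(w) + 2*w*cos(w) + 2*sin(w) - 2*cos(w) + C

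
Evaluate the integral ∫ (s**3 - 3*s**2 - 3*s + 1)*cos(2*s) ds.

Use integration by parts with u = s**3 - 3*s**2 - 3*s + 1, dv = cos(2*s) ds, so v = sin(2*s)/2.
Apply parts 3 times (tabular method): alternate signs, differentiate u down to 0, integrate dv up.

s**3*sin(2*s)/2 - 3*s**2*sin(2*s)/2 + 3*s**2*cos(2*s)/4 - 9*s*sin(2*s)/4 - 3*s*cos(2*s)/2 + 5*sin(2*s)/4 - 9*cos(2*s)/8 + C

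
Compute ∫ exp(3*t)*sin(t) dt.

Let I denote the integral. Integrate by parts with u = sin(t), dv = exp(3*t) dt, so v = exp(3*t)/3: I = exp(3*t)*sin(t)/3 − (1/3)·∫ exp(3*t)*cos(t) dt.
Apply parts again with u = cos(t), dv = exp(3*t) dt: ∫ exp(3*t)*cos(t) dt = exp(3*t)*cos(t)/3 + (1/3)·I. Substituting back brings back I: I = exp(3*t)*sin(t)/3 - exp(3*t)*cos(t)/9 − (1/9)·I.
Solving for I: (1 + 1/9)·I equals the remaining terms, so I = (9/10)·(exp(3*t)*sin(t)/3 - exp(3*t)*cos(t)/9).

3*exp(3*t)*sin(t)/10 - exp(3*t)*cos(t)/10 + C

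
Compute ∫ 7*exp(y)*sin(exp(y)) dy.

-7*cos(exp(y)) + C

Let u = exp(y), so du = (exp(y)) dy.
Rewriting, the integral becomes 7·∫ sin(u) du = 7·-cos(u).
Substituting back, u = exp(y).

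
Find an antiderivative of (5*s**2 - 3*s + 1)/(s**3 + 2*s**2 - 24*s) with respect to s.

-log(s)/24 + 69*log(s - 4)/40 + 199*log(s + 6)/60 + C

Factor the denominator: s*(s - 4)*(s + 6).
Partial-fraction decomposition: 199/(60*(s + 6)) + 69/(40*(s - 4)) - 1/(24*s).
Integrate each term: A/(s−a) contributes A·log|s−a|.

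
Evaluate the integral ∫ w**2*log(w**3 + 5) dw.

Let u = w**3 + 5, so du = (3*w**2) dw.
The integral becomes (1/3)·∫ log(u) du; integrate by parts with u′=log(u), dv′=du.

w**3*log(w**3 + 5)/3 - w**3/3 + 5*log(w**3 + 5)/3 + C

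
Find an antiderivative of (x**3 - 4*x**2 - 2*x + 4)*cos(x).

x**3*sin(x) - 4*x**2*sin(x) + 3*x**2*cos(x) - 8*x*sin(x) - 8*x*cos(x) + 12*sin(x) - 8*cos(x) + C

Use integration by parts with u = x**3 - 4*x**2 - 2*x + 4, dv = cos(x) dx, so v = sin(x).
Apply parts 3 times (tabular method): alternate signs, differentiate u down to 0, integrate dv up.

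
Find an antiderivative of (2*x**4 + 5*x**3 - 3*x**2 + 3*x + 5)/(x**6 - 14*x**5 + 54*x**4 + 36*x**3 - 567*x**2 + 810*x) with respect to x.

log(x)/162 + 3587*log(x - 6)/486 - 91*log(x - 5)/8 + 323*log(x - 3)/81 + log(x + 3)/1944 - 71/(27*x - 81) + C

Factor the denominator: x*(x - 6)*(x - 5)*(x - 3)**2*(x + 3).
Partial-fraction decomposition: 1/(1944*(x + 3)) + 323/(81*(x - 3)) + 71/(27*(x - 3)**2) - 91/(8*(x - 5)) + 3587/(486*(x - 6)) + 1/(162*x).
Integrate each term; A/(x−a) gives A·log|x−a|; A/(x−a)² gives −A/(x−a).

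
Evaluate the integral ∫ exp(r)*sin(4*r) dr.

Let I denote the integral. Integrate by parts with u = sin(4*r), dv = exp(r) dr, so v = exp(r): I = exp(r)*sin(4*r) − 4·∫ exp(r)*cos(4*r) dr.
Apply parts again with u = cos(4*r), dv = exp(r) dr: ∫ exp(r)*cos(4*r) dr = exp(r)*cos(4*r) + 4·I. Substituting back brings back I: I = exp(r)*sin(4*r) - 4*exp(r)*cos(4*r) − 16·I.
Solving for I: (1 + 16)·I equals the remaining terms, so I = (1/17)·(exp(r)*sin(4*r) - 4*exp(r)*cos(4*r)).

exp(r)*sin(4*r)/17 - 4*exp(r)*cos(4*r)/17 + C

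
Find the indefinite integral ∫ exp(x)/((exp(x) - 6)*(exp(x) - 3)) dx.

log(exp(x) - 6)/3 - log(exp(x) - 3)/3 + C

Let u = e^x, du = e^x dx.
The integral becomes ∫ du/((u-6)(u-3)); decompose into partial fractions.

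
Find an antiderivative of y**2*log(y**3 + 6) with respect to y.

Let u = y**3 + 6, so du = (3*y**2) dy.
The integral becomes (1/3)·∫ log(u) du; integrate by parts with u′=log(u), dv′=du.

y**3*log(y**3 + 6)/3 - y**3/3 + 2*log(y**3 + 6) + C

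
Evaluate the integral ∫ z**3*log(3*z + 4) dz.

z**4*log(3*z + 4)/4 - z**4/16 + z**3/9 - 2*z**2/9 + 16*z/27 - 64*log(3*z + 4)/81 + C

Use integration by parts with u = log(3*z + 4), dv = z**3 dz.
Then du = 3/(3*z + 4) dz and v = z**4/4.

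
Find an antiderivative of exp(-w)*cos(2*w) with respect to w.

Let I denote the integral. Integrate by parts with u = cos(2*w), dv = exp(-w) dw, so v = -exp(-w): I = -exp(-w)*cos(2*w) − 2·∫ exp(-w)*sin(2*w) dw.
Apply parts again with u = sin(2*w), dv = exp(-w) dw: ∫ exp(-w)*sin(2*w) dw = -exp(-w)*sin(2*w) + 2·I. Substituting back brings back I: I = 2*exp(-w)*sin(2*w) - exp(-w)*cos(2*w) − 4·I.
Solving for I: (1 + 4)·I equals the remaining terms, so I = (1/5)·(2*exp(-w)*sin(2*w) - exp(-w)*cos(2*w)).

2*exp(-w)*sin(2*w)/5 - exp(-w)*cos(2*w)/5 + C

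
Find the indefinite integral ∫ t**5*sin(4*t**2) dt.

Let u = t², du = 2t dt; rewrite as (1/2)∫ u^2·sin(4u) du.
Now integrate by parts 2 times.

-t**4*cos(4*t**2)/8 + t**2*sin(4*t**2)/16 + cos(4*t**2)/64 + C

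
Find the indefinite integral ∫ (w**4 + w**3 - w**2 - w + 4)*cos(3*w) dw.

Use integration by parts with u = w**4 + w**3 - w**2 - w + 4, dv = cos(3*w) dw, so v = sin(3*w)/3.
Apply parts 4 times (tabular method): alternate signs, differentiate u down to 0, integrate dv up.

w**4*sin(3*w)/3 + w**3*sin(3*w)/3 + 4*w**3*cos(3*w)/9 - 7*w**2*sin(3*w)/9 + w**2*cos(3*w)/3 - 5*w*sin(3*w)/9 - 14*w*cos(3*w)/27 + 122*sin(3*w)/81 - 5*cos(3*w)/27 + C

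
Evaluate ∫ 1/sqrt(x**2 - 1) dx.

Substitute x = sec(θ), so dx = sec(θ)*tan(θ) dθ and the radical becomes sqrt(x**2 - 1) = tan(θ) by the Pythagorean identity.
Integrate the resulting trig expression in θ, then back-substitute sec(θ) = x, tan(θ) = sqrt(x**2 - 1) (absorbing any constant into C).

log(x + sqrt(x**2 - 1)) + C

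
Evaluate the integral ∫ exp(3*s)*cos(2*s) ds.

Let I denote the integral. Integrate by parts with u = cos(2*s), dv = exp(3*s) ds, so v = exp(3*s)/3: I = exp(3*s)*cos(2*s)/3 + (2/3)·∫ exp(3*s)*sin(2*s) ds.
Apply parts again with u = sin(2*s), dv = exp(3*s) ds: ∫ exp(3*s)*sin(2*s) ds = exp(3*s)*sin(2*s)/3 − (2/3)·I. Substituting back brings back I: I = 2*exp(3*s)*sin(2*s)/9 + exp(3*s)*cos(2*s)/3 − (4/9)·I.
Solving for I: (1 + 4/9)·I equals the remaining terms, so I = (9/13)·(2*exp(3*s)*sin(2*s)/9 + exp(3*s)*cos(2*s)/3).

2*exp(3*s)*sin(2*s)/13 + 3*exp(3*s)*cos(2*s)/13 + C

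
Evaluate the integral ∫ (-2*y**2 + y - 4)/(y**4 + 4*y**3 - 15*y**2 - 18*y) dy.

Factor the denominator: y*(y - 3)*(y + 1)*(y + 6).
Partial-fraction decomposition: 41/(135*(y + 6)) - 7/(20*(y + 1)) - 19/(108*(y - 3)) + 2/(9*y).
Integrate each term: A/(y−a) contributes A·log|y−a|.

2*log(y)/9 - 19*log(y - 3)/108 - 7*log(y + 1)/20 + 41*log(y + 6)/135 + C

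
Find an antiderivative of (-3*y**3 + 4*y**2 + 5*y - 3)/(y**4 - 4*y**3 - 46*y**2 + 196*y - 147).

-267*log(y - 7)/112 + 33*log(y - 3)/80 + log(y - 1)/32 - 1187*log(y + 7)/1120 + C

Factor the denominator: (y - 7)*(y - 3)*(y - 1)*(y + 7).
Partial-fraction decomposition: -1187/(1120*(y + 7)) + 1/(32*(y - 1)) + 33/(80*(y - 3)) - 267/(112*(y - 7)).
Integrate each term: A/(y−a) contributes A·log|y−a|.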